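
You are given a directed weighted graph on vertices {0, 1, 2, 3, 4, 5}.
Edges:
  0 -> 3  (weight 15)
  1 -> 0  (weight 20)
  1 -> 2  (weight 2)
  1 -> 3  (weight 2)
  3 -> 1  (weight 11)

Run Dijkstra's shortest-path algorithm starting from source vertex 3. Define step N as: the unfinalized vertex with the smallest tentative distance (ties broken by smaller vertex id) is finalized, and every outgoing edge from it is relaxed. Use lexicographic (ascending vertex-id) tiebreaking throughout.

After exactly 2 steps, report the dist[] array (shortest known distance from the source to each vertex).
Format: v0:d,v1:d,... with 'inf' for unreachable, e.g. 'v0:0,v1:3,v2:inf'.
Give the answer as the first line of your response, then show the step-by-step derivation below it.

v0:31,v1:11,v2:13,v3:0,v4:inf,v5:inf

step 1: dist = v0:inf,v1:11,v2:inf,v3:0,v4:inf,v5:inf
step 2: dist = v0:31,v1:11,v2:13,v3:0,v4:inf,v5:inf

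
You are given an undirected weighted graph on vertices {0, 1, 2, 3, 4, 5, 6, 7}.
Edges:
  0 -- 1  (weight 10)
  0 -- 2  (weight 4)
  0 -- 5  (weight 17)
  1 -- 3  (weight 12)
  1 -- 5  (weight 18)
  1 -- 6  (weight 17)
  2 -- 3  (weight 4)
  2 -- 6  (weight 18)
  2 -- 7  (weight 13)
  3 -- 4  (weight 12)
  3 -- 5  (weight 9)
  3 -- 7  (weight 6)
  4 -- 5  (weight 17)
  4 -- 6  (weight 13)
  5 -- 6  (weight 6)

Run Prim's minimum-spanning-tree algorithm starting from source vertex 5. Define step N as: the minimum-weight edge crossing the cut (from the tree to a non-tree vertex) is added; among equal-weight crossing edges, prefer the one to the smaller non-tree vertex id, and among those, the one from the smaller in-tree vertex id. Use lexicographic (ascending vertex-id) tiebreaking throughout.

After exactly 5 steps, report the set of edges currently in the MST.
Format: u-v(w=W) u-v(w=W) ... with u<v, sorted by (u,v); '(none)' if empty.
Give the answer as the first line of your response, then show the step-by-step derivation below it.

0-2(w=4) 2-3(w=4) 3-5(w=9) 3-7(w=6) 5-6(w=6)

step 1: add edge 5-6 (w=6); MST = {5-6(w=6)}
step 2: add edge 3-5 (w=9); MST = {3-5(w=9) 5-6(w=6)}
step 3: add edge 2-3 (w=4); MST = {2-3(w=4) 3-5(w=9) 5-6(w=6)}
step 4: add edge 0-2 (w=4); MST = {0-2(w=4) 2-3(w=4) 3-5(w=9) 5-6(w=6)}
step 5: add edge 3-7 (w=6); MST = {0-2(w=4) 2-3(w=4) 3-5(w=9) 3-7(w=6) 5-6(w=6)}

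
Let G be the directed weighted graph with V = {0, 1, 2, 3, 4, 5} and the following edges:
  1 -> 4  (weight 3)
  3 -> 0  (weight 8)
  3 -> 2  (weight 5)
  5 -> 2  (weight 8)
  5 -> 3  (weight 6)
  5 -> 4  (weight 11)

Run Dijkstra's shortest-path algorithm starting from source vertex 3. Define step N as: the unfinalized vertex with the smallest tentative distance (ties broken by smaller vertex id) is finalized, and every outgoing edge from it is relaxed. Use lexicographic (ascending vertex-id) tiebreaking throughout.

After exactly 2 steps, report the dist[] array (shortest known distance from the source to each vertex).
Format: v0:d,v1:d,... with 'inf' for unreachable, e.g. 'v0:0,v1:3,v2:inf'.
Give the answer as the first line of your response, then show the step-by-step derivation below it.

v0:8,v1:inf,v2:5,v3:0,v4:inf,v5:inf

step 1: dist = v0:8,v1:inf,v2:5,v3:0,v4:inf,v5:inf
step 2: dist = v0:8,v1:inf,v2:5,v3:0,v4:inf,v5:inf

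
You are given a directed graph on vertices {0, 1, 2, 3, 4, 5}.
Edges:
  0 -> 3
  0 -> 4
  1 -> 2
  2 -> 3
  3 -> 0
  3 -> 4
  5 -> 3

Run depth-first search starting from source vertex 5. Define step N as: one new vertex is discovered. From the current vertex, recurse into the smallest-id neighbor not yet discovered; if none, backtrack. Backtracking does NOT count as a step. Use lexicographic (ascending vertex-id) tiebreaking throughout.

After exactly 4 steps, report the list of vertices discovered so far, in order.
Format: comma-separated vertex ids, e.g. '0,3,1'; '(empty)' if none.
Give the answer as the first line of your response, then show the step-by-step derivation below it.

5,3,0,4

step 1: discover 5; path=5; order=5
step 2: discover 3; path=5>3; order=5,3
step 3: discover 0; path=5>3>0; order=5,3,0
step 4: discover 4; path=5>3>0>4; order=5,3,0,4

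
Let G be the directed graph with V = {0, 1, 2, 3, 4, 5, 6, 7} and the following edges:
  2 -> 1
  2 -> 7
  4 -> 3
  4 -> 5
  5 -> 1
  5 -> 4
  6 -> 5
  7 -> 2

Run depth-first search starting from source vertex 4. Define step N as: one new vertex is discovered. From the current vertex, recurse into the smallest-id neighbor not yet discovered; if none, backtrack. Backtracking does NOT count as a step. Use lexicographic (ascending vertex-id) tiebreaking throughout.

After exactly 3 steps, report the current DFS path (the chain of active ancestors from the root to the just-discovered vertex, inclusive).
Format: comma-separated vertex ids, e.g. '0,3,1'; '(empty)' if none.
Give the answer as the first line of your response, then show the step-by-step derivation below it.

4,5

step 1: discover 4; path=4; order=4
step 2: discover 3; path=4>3; order=4,3
step 3: discover 5; path=4>5; order=4,3,5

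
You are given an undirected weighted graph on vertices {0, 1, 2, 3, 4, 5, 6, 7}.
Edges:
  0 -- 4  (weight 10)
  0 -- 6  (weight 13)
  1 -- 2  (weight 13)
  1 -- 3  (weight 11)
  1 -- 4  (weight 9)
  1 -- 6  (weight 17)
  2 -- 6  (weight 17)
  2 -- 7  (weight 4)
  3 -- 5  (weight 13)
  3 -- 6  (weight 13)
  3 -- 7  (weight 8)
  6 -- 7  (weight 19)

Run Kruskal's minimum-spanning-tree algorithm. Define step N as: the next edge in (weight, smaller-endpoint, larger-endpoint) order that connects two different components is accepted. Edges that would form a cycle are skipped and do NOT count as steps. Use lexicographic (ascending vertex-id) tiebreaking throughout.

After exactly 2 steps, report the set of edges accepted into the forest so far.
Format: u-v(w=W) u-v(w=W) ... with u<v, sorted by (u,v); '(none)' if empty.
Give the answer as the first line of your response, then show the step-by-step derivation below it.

2-7(w=4) 3-7(w=8)

step 1: add edge 2-7 (w=4); MST = {2-7(w=4)}
step 2: add edge 3-7 (w=8); MST = {2-7(w=4) 3-7(w=8)}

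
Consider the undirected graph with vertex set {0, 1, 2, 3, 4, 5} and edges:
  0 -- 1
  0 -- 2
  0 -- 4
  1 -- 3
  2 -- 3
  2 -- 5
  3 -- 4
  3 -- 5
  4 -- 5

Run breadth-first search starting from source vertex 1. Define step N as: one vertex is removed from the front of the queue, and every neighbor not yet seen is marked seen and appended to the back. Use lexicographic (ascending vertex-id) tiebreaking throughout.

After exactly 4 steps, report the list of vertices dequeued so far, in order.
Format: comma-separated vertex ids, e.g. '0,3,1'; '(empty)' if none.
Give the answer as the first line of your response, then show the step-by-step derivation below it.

1,0,3,2

step 1: dequeue 1; queue=[0,3]; order=1
step 2: dequeue 0; queue=[3,2,4]; order=1,0
step 3: dequeue 3; queue=[2,4,5]; order=1,0,3
step 4: dequeue 2; queue=[4,5]; order=1,0,3,2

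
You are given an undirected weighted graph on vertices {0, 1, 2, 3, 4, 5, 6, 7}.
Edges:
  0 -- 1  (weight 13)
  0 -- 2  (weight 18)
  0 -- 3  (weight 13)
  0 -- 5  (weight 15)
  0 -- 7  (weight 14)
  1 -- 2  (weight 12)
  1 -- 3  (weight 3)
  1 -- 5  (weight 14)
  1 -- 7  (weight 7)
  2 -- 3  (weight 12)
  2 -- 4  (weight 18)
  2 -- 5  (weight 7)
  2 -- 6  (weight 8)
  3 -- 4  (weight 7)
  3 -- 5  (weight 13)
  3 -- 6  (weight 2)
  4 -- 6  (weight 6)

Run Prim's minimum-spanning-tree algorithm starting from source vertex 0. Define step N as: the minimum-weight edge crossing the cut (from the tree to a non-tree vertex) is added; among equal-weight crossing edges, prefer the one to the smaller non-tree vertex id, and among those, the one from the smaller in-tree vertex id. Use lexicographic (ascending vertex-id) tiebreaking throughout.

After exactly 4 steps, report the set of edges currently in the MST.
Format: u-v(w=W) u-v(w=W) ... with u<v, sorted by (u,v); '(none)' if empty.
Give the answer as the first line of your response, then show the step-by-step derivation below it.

0-1(w=13) 1-3(w=3) 3-6(w=2) 4-6(w=6)

step 1: add edge 0-1 (w=13); MST = {0-1(w=13)}
step 2: add edge 1-3 (w=3); MST = {0-1(w=13) 1-3(w=3)}
step 3: add edge 3-6 (w=2); MST = {0-1(w=13) 1-3(w=3) 3-6(w=2)}
step 4: add edge 4-6 (w=6); MST = {0-1(w=13) 1-3(w=3) 3-6(w=2) 4-6(w=6)}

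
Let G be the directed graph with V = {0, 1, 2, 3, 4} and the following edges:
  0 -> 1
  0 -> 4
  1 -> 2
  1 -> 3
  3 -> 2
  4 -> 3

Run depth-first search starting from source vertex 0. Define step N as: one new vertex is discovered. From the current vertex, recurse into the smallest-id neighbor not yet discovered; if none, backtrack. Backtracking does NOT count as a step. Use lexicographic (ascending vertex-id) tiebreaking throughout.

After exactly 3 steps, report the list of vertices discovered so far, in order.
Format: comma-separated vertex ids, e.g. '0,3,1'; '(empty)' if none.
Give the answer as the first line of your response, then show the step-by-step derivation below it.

0,1,2

step 1: discover 0; path=0; order=0
step 2: discover 1; path=0>1; order=0,1
step 3: discover 2; path=0>1>2; order=0,1,2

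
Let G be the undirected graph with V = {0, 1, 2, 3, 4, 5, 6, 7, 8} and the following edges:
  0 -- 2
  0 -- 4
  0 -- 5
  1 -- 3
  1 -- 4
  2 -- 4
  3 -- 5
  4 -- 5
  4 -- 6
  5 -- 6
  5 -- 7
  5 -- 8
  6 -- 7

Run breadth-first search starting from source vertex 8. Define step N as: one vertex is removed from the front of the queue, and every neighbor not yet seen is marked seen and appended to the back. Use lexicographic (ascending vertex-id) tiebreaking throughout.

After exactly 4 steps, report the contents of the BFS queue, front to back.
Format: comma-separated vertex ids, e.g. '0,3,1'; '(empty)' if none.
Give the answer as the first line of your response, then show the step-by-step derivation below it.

4,6,7,2,1

step 1: dequeue 8; queue=[5]; order=8
step 2: dequeue 5; queue=[0,3,4,6,7]; order=8,5
step 3: dequeue 0; queue=[3,4,6,7,2]; order=8,5,0
step 4: dequeue 3; queue=[4,6,7,2,1]; order=8,5,0,3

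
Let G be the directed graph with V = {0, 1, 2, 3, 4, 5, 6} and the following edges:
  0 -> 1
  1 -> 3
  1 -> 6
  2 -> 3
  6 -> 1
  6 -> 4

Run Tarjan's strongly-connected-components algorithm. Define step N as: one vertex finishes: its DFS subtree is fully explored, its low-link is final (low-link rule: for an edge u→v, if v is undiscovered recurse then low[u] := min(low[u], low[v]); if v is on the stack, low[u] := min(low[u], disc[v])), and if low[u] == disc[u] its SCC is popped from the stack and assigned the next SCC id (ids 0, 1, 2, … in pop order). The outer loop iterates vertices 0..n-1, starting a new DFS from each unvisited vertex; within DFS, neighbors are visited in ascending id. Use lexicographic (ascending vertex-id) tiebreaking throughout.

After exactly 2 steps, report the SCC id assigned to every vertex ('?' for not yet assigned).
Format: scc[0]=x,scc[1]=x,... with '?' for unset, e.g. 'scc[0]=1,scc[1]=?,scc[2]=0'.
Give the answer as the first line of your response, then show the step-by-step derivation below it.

scc[0]=?,scc[1]=?,scc[2]=?,scc[3]=0,scc[4]=1,scc[5]=?,scc[6]=?

step 1: low=(low[0]=0,low[1]=1,low[2]=?,low[3]=2,low[4]=?,low[5]=?,low[6]=?); scc=(scc[0]=?,scc[1]=?,scc[2]=?,scc[3]=0,scc[4]=?,scc[5]=?,scc[6]=?)
step 2: low=(low[0]=0,low[1]=1,low[2]=?,low[3]=2,low[4]=4,low[5]=?,low[6]=1); scc=(scc[0]=?,scc[1]=?,scc[2]=?,scc[3]=0,scc[4]=1,scc[5]=?,scc[6]=?)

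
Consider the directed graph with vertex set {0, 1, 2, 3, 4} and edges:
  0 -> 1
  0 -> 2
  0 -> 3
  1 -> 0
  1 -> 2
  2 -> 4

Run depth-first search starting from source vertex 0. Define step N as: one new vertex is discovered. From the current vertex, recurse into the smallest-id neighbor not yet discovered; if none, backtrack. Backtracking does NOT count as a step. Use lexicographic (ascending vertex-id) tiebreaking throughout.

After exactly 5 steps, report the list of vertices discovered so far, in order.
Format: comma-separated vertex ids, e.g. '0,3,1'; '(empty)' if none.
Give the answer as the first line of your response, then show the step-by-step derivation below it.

0,1,2,4,3

step 1: discover 0; path=0; order=0
step 2: discover 1; path=0>1; order=0,1
step 3: discover 2; path=0>1>2; order=0,1,2
step 4: discover 4; path=0>1>2>4; order=0,1,2,4
step 5: discover 3; path=0>3; order=0,1,2,4,3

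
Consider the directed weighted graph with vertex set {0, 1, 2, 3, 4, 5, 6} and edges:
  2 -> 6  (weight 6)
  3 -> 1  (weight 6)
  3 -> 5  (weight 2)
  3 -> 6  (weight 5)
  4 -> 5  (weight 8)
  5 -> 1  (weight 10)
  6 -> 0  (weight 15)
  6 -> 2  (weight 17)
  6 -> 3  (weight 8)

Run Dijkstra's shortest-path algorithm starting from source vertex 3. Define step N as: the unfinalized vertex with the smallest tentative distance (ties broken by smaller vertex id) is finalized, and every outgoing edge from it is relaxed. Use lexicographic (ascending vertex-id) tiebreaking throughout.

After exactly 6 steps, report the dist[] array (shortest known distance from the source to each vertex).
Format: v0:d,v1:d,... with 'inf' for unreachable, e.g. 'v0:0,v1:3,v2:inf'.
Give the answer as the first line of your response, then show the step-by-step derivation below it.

v0:20,v1:6,v2:22,v3:0,v4:inf,v5:2,v6:5

step 1: dist = v0:inf,v1:6,v2:inf,v3:0,v4:inf,v5:2,v6:5
step 2: dist = v0:inf,v1:6,v2:inf,v3:0,v4:inf,v5:2,v6:5
step 3: dist = v0:20,v1:6,v2:22,v3:0,v4:inf,v5:2,v6:5
step 4: dist = v0:20,v1:6,v2:22,v3:0,v4:inf,v5:2,v6:5
step 5: dist = v0:20,v1:6,v2:22,v3:0,v4:inf,v5:2,v6:5
step 6: dist = v0:20,v1:6,v2:22,v3:0,v4:inf,v5:2,v6:5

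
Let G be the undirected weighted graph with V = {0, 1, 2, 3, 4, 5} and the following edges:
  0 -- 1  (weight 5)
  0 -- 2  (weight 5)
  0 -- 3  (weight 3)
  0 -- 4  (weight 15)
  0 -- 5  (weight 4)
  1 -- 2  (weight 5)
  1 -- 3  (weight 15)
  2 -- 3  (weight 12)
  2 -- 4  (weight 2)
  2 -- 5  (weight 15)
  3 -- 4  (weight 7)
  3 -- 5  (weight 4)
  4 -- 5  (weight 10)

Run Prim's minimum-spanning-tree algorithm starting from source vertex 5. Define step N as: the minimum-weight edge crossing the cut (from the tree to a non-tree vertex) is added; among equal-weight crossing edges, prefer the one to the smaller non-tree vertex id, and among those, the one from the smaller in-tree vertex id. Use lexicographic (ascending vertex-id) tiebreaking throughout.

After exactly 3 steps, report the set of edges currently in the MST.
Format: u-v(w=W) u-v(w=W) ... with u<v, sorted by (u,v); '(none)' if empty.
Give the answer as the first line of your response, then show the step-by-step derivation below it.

0-1(w=5) 0-3(w=3) 0-5(w=4)

step 1: add edge 0-5 (w=4); MST = {0-5(w=4)}
step 2: add edge 0-3 (w=3); MST = {0-3(w=3) 0-5(w=4)}
step 3: add edge 0-1 (w=5); MST = {0-1(w=5) 0-3(w=3) 0-5(w=4)}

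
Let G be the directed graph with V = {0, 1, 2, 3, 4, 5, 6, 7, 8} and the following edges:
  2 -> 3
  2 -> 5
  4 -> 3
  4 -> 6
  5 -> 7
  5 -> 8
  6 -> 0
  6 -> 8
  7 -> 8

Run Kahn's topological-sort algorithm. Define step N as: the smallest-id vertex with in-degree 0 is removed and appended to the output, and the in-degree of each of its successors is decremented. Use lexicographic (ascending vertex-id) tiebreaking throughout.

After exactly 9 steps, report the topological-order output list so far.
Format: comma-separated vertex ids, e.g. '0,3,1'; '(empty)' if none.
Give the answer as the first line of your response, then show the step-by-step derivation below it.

1,2,4,3,5,6,0,7,8

step 1: output 1; order=[1]; indeg=(1,0,0,2,0,1,1,1,3)
step 2: output 2; order=[1,2]; indeg=(1,0,0,1,0,0,1,1,3)
step 3: output 4; order=[1,2,4]; indeg=(1,0,0,0,0,0,0,1,3)
step 4: output 3; order=[1,2,4,3]; indeg=(1,0,0,0,0,0,0,1,3)
step 5: output 5; order=[1,2,4,3,5]; indeg=(1,0,0,0,0,0,0,0,2)
step 6: output 6; order=[1,2,4,3,5,6]; indeg=(0,0,0,0,0,0,0,0,1)
step 7: output 0; order=[1,2,4,3,5,6,0]; indeg=(0,0,0,0,0,0,0,0,1)
step 8: output 7; order=[1,2,4,3,5,6,0,7]; indeg=(0,0,0,0,0,0,0,0,0)
step 9: output 8; order=[1,2,4,3,5,6,0,7,8]; indeg=(0,0,0,0,0,0,0,0,0)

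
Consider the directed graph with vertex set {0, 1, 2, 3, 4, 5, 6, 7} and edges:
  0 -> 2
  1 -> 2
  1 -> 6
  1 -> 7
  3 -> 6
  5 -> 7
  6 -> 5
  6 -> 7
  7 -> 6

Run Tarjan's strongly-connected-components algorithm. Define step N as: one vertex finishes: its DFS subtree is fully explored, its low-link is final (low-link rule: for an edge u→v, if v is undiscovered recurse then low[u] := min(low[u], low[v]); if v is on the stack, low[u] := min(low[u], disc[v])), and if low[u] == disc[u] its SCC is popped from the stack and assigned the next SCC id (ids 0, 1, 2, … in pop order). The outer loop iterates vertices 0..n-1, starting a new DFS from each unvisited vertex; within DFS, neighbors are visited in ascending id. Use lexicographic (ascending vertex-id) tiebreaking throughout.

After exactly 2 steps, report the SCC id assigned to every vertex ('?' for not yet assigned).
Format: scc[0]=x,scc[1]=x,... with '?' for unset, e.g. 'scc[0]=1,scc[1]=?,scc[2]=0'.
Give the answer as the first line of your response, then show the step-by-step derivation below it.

scc[0]=1,scc[1]=?,scc[2]=0,scc[3]=?,scc[4]=?,scc[5]=?,scc[6]=?,scc[7]=?

step 1: low=(low[0]=0,low[1]=?,low[2]=1,low[3]=?,low[4]=?,low[5]=?,low[6]=?,low[7]=?); scc=(scc[0]=?,scc[1]=?,scc[2]=0,scc[3]=?,scc[4]=?,scc[5]=?,scc[6]=?,scc[7]=?)
step 2: low=(low[0]=0,low[1]=?,low[2]=1,low[3]=?,low[4]=?,low[5]=?,low[6]=?,low[7]=?); scc=(scc[0]=1,scc[1]=?,scc[2]=0,scc[3]=?,scc[4]=?,scc[5]=?,scc[6]=?,scc[7]=?)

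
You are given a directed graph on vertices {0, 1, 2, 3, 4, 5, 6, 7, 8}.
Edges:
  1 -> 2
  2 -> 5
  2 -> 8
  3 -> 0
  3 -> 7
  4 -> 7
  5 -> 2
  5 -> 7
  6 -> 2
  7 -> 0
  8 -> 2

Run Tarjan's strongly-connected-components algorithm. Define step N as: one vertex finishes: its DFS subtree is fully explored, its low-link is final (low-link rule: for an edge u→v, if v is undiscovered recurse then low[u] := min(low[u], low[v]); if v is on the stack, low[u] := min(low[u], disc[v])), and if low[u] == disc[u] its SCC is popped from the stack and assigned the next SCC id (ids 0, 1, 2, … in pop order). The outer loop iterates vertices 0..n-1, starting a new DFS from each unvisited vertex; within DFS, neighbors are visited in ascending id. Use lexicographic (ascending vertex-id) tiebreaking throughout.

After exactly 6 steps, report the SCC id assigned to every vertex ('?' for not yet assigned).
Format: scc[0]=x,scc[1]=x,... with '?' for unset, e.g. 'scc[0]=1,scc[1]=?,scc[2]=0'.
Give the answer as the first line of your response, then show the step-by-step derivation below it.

scc[0]=0,scc[1]=3,scc[2]=2,scc[3]=?,scc[4]=?,scc[5]=2,scc[6]=?,scc[7]=1,scc[8]=2

step 1: low=(low[0]=0,low[1]=?,low[2]=?,low[3]=?,low[4]=?,low[5]=?,low[6]=?,low[7]=?,low[8]=?); scc=(scc[0]=0,scc[1]=?,scc[2]=?,scc[3]=?,scc[4]=?,scc[5]=?,scc[6]=?,scc[7]=?,scc[8]=?)
step 2: low=(low[0]=0,low[1]=1,low[2]=2,low[3]=?,low[4]=?,low[5]=2,low[6]=?,low[7]=4,low[8]=?); scc=(scc[0]=0,scc[1]=?,scc[2]=?,scc[3]=?,scc[4]=?,scc[5]=?,scc[6]=?,scc[7]=1,scc[8]=?)
step 3: low=(low[0]=0,low[1]=1,low[2]=2,low[3]=?,low[4]=?,low[5]=2,low[6]=?,low[7]=4,low[8]=?); scc=(scc[0]=0,scc[1]=?,scc[2]=?,scc[3]=?,scc[4]=?,scc[5]=?,scc[6]=?,scc[7]=1,scc[8]=?)
step 4: low=(low[0]=0,low[1]=1,low[2]=2,low[3]=?,low[4]=?,low[5]=2,low[6]=?,low[7]=4,low[8]=2); scc=(scc[0]=0,scc[1]=?,scc[2]=?,scc[3]=?,scc[4]=?,scc[5]=?,scc[6]=?,scc[7]=1,scc[8]=?)
step 5: low=(low[0]=0,low[1]=1,low[2]=2,low[3]=?,low[4]=?,low[5]=2,low[6]=?,low[7]=4,low[8]=2); scc=(scc[0]=0,scc[1]=?,scc[2]=2,scc[3]=?,scc[4]=?,scc[5]=2,scc[6]=?,scc[7]=1,scc[8]=2)
step 6: low=(low[0]=0,low[1]=1,low[2]=2,low[3]=?,low[4]=?,low[5]=2,low[6]=?,low[7]=4,low[8]=2); scc=(scc[0]=0,scc[1]=3,scc[2]=2,scc[3]=?,scc[4]=?,scc[5]=2,scc[6]=?,scc[7]=1,scc[8]=2)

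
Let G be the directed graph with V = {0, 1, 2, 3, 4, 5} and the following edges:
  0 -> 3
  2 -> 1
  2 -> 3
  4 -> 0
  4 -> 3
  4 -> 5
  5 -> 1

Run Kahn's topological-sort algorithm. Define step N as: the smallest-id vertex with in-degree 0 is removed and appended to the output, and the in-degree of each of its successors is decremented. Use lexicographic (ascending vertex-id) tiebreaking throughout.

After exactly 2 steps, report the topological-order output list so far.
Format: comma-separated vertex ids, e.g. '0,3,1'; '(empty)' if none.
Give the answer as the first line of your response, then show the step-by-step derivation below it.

2,4

step 1: output 2; order=[2]; indeg=(1,1,0,2,0,1)
step 2: output 4; order=[2,4]; indeg=(0,1,0,1,0,0)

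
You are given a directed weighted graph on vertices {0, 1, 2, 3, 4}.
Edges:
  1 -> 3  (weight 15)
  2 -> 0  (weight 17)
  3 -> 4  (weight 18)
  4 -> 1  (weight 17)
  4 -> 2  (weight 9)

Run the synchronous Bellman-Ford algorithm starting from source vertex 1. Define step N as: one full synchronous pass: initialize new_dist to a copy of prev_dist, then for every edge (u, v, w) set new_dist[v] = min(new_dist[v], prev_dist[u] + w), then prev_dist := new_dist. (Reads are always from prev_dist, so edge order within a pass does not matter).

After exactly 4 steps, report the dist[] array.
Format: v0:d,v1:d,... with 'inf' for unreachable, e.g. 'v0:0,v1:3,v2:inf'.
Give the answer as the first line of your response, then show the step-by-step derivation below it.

v0:59,v1:0,v2:42,v3:15,v4:33

step 1: dist = v0:inf,v1:0,v2:inf,v3:15,v4:inf
step 2: dist = v0:inf,v1:0,v2:inf,v3:15,v4:33
step 3: dist = v0:inf,v1:0,v2:42,v3:15,v4:33
step 4: dist = v0:59,v1:0,v2:42,v3:15,v4:33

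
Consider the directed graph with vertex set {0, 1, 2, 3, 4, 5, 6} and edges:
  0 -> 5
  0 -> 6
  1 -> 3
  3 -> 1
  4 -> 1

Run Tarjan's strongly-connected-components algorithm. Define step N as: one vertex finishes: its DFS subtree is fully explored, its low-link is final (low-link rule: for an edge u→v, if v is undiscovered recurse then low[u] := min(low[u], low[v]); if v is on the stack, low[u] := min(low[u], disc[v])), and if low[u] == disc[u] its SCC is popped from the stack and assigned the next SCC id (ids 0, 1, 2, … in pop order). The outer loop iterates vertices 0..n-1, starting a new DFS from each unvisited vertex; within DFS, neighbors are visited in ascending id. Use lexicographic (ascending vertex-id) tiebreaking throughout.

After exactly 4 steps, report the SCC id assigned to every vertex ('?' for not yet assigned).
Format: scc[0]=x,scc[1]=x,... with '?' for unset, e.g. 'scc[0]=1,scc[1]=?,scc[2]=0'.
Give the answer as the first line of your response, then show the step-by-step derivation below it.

scc[0]=2,scc[1]=?,scc[2]=?,scc[3]=?,scc[4]=?,scc[5]=0,scc[6]=1

step 1: low=(low[0]=0,low[1]=?,low[2]=?,low[3]=?,low[4]=?,low[5]=1,low[6]=?); scc=(scc[0]=?,scc[1]=?,scc[2]=?,scc[3]=?,scc[4]=?,scc[5]=0,scc[6]=?)
step 2: low=(low[0]=0,low[1]=?,low[2]=?,low[3]=?,low[4]=?,low[5]=1,low[6]=2); scc=(scc[0]=?,scc[1]=?,scc[2]=?,scc[3]=?,scc[4]=?,scc[5]=0,scc[6]=1)
step 3: low=(low[0]=0,low[1]=?,low[2]=?,low[3]=?,low[4]=?,low[5]=1,low[6]=2); scc=(scc[0]=2,scc[1]=?,scc[2]=?,scc[3]=?,scc[4]=?,scc[5]=0,scc[6]=1)
step 4: low=(low[0]=0,low[1]=3,low[2]=?,low[3]=3,low[4]=?,low[5]=1,low[6]=2); scc=(scc[0]=2,scc[1]=?,scc[2]=?,scc[3]=?,scc[4]=?,scc[5]=0,scc[6]=1)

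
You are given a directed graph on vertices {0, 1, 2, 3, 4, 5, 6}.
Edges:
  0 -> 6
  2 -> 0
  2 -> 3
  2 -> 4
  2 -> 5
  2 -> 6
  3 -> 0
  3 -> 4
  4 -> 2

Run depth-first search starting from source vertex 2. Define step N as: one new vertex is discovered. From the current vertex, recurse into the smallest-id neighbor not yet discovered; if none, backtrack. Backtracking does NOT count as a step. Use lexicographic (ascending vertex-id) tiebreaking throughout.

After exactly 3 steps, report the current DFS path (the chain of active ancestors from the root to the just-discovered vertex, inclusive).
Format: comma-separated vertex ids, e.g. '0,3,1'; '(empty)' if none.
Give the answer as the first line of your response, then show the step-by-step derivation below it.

2,0,6

step 1: discover 2; path=2; order=2
step 2: discover 0; path=2>0; order=2,0
step 3: discover 6; path=2>0>6; order=2,0,6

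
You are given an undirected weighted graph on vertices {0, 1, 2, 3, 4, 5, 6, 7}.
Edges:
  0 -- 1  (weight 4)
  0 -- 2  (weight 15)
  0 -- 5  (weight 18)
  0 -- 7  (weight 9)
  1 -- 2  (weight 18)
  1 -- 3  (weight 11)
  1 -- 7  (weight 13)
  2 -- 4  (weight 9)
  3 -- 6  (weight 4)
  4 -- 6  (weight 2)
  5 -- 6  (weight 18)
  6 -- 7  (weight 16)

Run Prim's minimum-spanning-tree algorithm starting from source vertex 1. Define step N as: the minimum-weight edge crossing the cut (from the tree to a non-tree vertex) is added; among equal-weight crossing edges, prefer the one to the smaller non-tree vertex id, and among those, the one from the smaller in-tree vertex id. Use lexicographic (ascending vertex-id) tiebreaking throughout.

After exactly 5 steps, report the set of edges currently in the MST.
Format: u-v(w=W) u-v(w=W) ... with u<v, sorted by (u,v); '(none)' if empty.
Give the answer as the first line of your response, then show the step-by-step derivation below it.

0-1(w=4) 0-7(w=9) 1-3(w=11) 3-6(w=4) 4-6(w=2)

step 1: add edge 0-1 (w=4); MST = {0-1(w=4)}
step 2: add edge 0-7 (w=9); MST = {0-1(w=4) 0-7(w=9)}
step 3: add edge 1-3 (w=11); MST = {0-1(w=4) 0-7(w=9) 1-3(w=11)}
step 4: add edge 3-6 (w=4); MST = {0-1(w=4) 0-7(w=9) 1-3(w=11) 3-6(w=4)}
step 5: add edge 4-6 (w=2); MST = {0-1(w=4) 0-7(w=9) 1-3(w=11) 3-6(w=4) 4-6(w=2)}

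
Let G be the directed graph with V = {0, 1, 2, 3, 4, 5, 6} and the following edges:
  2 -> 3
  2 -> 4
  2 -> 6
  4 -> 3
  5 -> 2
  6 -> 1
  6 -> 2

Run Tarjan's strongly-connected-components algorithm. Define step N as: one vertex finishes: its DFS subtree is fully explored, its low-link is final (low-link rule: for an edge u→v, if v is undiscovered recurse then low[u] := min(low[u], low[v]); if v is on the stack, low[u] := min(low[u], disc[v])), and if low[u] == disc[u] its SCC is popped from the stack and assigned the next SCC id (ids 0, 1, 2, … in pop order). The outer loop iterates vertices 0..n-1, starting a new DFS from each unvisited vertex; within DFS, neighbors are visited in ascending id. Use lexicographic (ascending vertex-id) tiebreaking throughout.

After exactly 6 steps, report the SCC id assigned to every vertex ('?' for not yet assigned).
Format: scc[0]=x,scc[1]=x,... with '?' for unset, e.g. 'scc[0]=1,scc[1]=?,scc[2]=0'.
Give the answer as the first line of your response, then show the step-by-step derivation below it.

scc[0]=0,scc[1]=1,scc[2]=4,scc[3]=2,scc[4]=3,scc[5]=?,scc[6]=4

step 1: low=(low[0]=0,low[1]=?,low[2]=?,low[3]=?,low[4]=?,low[5]=?,low[6]=?); scc=(scc[0]=0,scc[1]=?,scc[2]=?,scc[3]=?,scc[4]=?,scc[5]=?,scc[6]=?)
step 2: low=(low[0]=0,low[1]=1,low[2]=?,low[3]=?,low[4]=?,low[5]=?,low[6]=?); scc=(scc[0]=0,scc[1]=1,scc[2]=?,scc[3]=?,scc[4]=?,scc[5]=?,scc[6]=?)
step 3: low=(low[0]=0,low[1]=1,low[2]=2,low[3]=3,low[4]=?,low[5]=?,low[6]=?); scc=(scc[0]=0,scc[1]=1,scc[2]=?,scc[3]=2,scc[4]=?,scc[5]=?,scc[6]=?)
step 4: low=(low[0]=0,low[1]=1,low[2]=2,low[3]=3,low[4]=4,low[5]=?,low[6]=?); scc=(scc[0]=0,scc[1]=1,scc[2]=?,scc[3]=2,scc[4]=3,scc[5]=?,scc[6]=?)
step 5: low=(low[0]=0,low[1]=1,low[2]=2,low[3]=3,low[4]=4,low[5]=?,low[6]=2); scc=(scc[0]=0,scc[1]=1,scc[2]=?,scc[3]=2,scc[4]=3,scc[5]=?,scc[6]=?)
step 6: low=(low[0]=0,low[1]=1,low[2]=2,low[3]=3,low[4]=4,low[5]=?,low[6]=2); scc=(scc[0]=0,scc[1]=1,scc[2]=4,scc[3]=2,scc[4]=3,scc[5]=?,scc[6]=4)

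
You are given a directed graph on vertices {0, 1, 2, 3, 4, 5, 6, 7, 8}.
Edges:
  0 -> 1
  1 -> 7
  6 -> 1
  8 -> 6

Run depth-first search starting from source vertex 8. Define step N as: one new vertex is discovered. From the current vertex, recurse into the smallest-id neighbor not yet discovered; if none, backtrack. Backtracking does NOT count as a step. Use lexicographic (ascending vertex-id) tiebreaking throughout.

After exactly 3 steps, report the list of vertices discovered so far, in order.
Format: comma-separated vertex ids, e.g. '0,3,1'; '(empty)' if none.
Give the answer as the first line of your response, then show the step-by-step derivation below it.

8,6,1

step 1: discover 8; path=8; order=8
step 2: discover 6; path=8>6; order=8,6
step 3: discover 1; path=8>6>1; order=8,6,1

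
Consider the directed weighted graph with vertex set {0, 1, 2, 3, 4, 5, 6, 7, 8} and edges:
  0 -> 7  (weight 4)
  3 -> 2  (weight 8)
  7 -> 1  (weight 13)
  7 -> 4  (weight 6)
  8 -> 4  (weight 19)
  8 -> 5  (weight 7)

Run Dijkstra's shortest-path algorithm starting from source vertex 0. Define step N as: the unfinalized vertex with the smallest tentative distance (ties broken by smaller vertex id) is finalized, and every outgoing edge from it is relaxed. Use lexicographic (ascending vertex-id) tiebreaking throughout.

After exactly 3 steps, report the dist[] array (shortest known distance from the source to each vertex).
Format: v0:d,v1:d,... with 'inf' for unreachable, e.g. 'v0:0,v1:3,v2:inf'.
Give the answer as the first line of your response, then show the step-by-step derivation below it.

v0:0,v1:17,v2:inf,v3:inf,v4:10,v5:inf,v6:inf,v7:4,v8:inf

step 1: dist = v0:0,v1:inf,v2:inf,v3:inf,v4:inf,v5:inf,v6:inf,v7:4,v8:inf
step 2: dist = v0:0,v1:17,v2:inf,v3:inf,v4:10,v5:inf,v6:inf,v7:4,v8:inf
step 3: dist = v0:0,v1:17,v2:inf,v3:inf,v4:10,v5:inf,v6:inf,v7:4,v8:inf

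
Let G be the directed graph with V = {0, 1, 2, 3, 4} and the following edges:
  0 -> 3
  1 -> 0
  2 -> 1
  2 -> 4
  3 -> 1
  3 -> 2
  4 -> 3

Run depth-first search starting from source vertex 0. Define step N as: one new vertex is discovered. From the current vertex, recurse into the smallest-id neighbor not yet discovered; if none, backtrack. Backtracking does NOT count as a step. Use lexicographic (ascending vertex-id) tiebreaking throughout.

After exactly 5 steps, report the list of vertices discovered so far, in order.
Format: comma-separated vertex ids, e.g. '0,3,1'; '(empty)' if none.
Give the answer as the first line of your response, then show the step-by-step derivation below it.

0,3,1,2,4

step 1: discover 0; path=0; order=0
step 2: discover 3; path=0>3; order=0,3
step 3: discover 1; path=0>3>1; order=0,3,1
step 4: discover 2; path=0>3>2; order=0,3,1,2
step 5: discover 4; path=0>3>2>4; order=0,3,1,2,4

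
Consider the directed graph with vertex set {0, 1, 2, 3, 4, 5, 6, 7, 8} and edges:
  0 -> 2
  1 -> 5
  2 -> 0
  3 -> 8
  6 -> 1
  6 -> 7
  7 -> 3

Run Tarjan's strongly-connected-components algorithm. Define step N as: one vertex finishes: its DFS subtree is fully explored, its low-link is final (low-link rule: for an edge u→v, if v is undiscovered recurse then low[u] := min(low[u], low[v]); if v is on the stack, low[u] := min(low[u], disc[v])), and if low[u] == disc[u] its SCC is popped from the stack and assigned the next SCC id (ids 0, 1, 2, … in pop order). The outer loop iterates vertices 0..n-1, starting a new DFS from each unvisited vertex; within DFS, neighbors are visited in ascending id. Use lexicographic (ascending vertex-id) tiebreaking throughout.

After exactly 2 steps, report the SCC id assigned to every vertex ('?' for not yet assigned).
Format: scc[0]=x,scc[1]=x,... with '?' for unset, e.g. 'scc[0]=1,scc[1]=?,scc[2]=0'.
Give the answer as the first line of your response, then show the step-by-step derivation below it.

scc[0]=0,scc[1]=?,scc[2]=0,scc[3]=?,scc[4]=?,scc[5]=?,scc[6]=?,scc[7]=?,scc[8]=?

step 1: low=(low[0]=0,low[1]=?,low[2]=0,low[3]=?,low[4]=?,low[5]=?,low[6]=?,low[7]=?,low[8]=?); scc=(scc[0]=?,scc[1]=?,scc[2]=?,scc[3]=?,scc[4]=?,scc[5]=?,scc[6]=?,scc[7]=?,scc[8]=?)
step 2: low=(low[0]=0,low[1]=?,low[2]=0,low[3]=?,low[4]=?,low[5]=?,low[6]=?,low[7]=?,low[8]=?); scc=(scc[0]=0,scc[1]=?,scc[2]=0,scc[3]=?,scc[4]=?,scc[5]=?,scc[6]=?,scc[7]=?,scc[8]=?)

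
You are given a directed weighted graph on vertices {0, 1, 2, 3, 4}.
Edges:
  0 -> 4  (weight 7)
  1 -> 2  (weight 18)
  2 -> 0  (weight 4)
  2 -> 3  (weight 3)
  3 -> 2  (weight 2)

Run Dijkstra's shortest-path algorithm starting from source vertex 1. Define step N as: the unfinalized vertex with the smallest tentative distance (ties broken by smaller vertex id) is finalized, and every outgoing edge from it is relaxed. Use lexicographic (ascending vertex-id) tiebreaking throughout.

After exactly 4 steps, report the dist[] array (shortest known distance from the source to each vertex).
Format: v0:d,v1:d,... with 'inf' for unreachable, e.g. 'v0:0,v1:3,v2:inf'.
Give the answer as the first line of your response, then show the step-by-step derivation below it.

v0:22,v1:0,v2:18,v3:21,v4:29

step 1: dist = v0:inf,v1:0,v2:18,v3:inf,v4:inf
step 2: dist = v0:22,v1:0,v2:18,v3:21,v4:inf
step 3: dist = v0:22,v1:0,v2:18,v3:21,v4:inf
step 4: dist = v0:22,v1:0,v2:18,v3:21,v4:29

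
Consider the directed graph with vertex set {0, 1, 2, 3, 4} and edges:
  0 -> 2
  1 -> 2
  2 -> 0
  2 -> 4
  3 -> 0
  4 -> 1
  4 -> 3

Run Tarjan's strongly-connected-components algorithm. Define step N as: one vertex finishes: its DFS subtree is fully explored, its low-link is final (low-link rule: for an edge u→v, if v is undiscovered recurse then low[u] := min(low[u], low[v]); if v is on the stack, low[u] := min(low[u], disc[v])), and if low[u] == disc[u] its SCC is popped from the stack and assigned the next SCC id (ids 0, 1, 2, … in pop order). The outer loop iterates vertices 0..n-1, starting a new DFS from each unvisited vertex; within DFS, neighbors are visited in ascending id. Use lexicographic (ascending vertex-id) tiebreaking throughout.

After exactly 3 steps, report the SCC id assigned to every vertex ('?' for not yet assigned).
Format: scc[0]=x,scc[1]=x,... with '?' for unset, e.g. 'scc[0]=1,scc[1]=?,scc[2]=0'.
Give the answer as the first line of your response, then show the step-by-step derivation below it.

scc[0]=?,scc[1]=?,scc[2]=?,scc[3]=?,scc[4]=?

step 1: low=(low[0]=0,low[1]=1,low[2]=0,low[3]=?,low[4]=2); scc=(scc[0]=?,scc[1]=?,scc[2]=?,scc[3]=?,scc[4]=?)
step 2: low=(low[0]=0,low[1]=1,low[2]=0,low[3]=0,low[4]=1); scc=(scc[0]=?,scc[1]=?,scc[2]=?,scc[3]=?,scc[4]=?)
step 3: low=(low[0]=0,low[1]=1,low[2]=0,low[3]=0,low[4]=0); scc=(scc[0]=?,scc[1]=?,scc[2]=?,scc[3]=?,scc[4]=?)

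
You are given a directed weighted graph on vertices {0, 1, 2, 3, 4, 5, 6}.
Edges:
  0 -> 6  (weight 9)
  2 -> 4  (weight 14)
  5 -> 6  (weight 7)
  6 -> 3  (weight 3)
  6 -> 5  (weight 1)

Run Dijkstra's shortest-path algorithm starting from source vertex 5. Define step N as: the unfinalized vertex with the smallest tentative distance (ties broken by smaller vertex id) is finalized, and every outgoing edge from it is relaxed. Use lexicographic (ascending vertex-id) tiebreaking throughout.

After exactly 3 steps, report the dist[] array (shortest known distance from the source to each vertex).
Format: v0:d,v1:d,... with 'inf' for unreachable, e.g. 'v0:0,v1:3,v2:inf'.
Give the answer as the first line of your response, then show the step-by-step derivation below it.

v0:inf,v1:inf,v2:inf,v3:10,v4:inf,v5:0,v6:7

step 1: dist = v0:inf,v1:inf,v2:inf,v3:inf,v4:inf,v5:0,v6:7
step 2: dist = v0:inf,v1:inf,v2:inf,v3:10,v4:inf,v5:0,v6:7
step 3: dist = v0:inf,v1:inf,v2:inf,v3:10,v4:inf,v5:0,v6:7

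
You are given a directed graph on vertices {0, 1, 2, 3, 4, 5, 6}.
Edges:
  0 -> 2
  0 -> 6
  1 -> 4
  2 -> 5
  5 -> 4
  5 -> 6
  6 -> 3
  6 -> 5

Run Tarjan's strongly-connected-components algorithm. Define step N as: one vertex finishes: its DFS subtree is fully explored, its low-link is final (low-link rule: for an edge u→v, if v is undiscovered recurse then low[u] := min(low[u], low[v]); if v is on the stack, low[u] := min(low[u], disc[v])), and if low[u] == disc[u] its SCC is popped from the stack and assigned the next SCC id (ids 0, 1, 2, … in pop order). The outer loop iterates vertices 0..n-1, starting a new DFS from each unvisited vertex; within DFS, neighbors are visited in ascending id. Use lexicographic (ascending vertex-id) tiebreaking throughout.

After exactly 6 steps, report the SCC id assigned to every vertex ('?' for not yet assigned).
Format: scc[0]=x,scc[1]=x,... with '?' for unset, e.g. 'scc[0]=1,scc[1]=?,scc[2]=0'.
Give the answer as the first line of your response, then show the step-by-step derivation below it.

scc[0]=4,scc[1]=?,scc[2]=3,scc[3]=1,scc[4]=0,scc[5]=2,scc[6]=2

step 1: low=(low[0]=0,low[1]=?,low[2]=1,low[3]=?,low[4]=3,low[5]=2,low[6]=?); scc=(scc[0]=?,scc[1]=?,scc[2]=?,scc[3]=?,scc[4]=0,scc[5]=?,scc[6]=?)
step 2: low=(low[0]=0,low[1]=?,low[2]=1,low[3]=5,low[4]=3,low[5]=2,low[6]=4); scc=(scc[0]=?,scc[1]=?,scc[2]=?,scc[3]=1,scc[4]=0,scc[5]=?,scc[6]=?)
step 3: low=(low[0]=0,low[1]=?,low[2]=1,low[3]=5,low[4]=3,low[5]=2,low[6]=2); scc=(scc[0]=?,scc[1]=?,scc[2]=?,scc[3]=1,scc[4]=0,scc[5]=?,scc[6]=?)
step 4: low=(low[0]=0,low[1]=?,low[2]=1,low[3]=5,low[4]=3,low[5]=2,low[6]=2); scc=(scc[0]=?,scc[1]=?,scc[2]=?,scc[3]=1,scc[4]=0,scc[5]=2,scc[6]=2)
step 5: low=(low[0]=0,low[1]=?,low[2]=1,low[3]=5,low[4]=3,low[5]=2,low[6]=2); scc=(scc[0]=?,scc[1]=?,scc[2]=3,scc[3]=1,scc[4]=0,scc[5]=2,scc[6]=2)
step 6: low=(low[0]=0,low[1]=?,low[2]=1,low[3]=5,low[4]=3,low[5]=2,low[6]=2); scc=(scc[0]=4,scc[1]=?,scc[2]=3,scc[3]=1,scc[4]=0,scc[5]=2,scc[6]=2)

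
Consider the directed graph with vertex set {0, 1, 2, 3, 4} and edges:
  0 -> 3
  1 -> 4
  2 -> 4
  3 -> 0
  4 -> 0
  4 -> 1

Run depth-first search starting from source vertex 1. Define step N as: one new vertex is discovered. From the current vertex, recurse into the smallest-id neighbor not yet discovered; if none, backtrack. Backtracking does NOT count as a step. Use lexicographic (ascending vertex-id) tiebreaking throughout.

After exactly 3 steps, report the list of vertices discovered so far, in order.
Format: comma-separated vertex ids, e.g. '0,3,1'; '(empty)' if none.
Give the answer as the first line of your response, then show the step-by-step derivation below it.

1,4,0

step 1: discover 1; path=1; order=1
step 2: discover 4; path=1>4; order=1,4
step 3: discover 0; path=1>4>0; order=1,4,0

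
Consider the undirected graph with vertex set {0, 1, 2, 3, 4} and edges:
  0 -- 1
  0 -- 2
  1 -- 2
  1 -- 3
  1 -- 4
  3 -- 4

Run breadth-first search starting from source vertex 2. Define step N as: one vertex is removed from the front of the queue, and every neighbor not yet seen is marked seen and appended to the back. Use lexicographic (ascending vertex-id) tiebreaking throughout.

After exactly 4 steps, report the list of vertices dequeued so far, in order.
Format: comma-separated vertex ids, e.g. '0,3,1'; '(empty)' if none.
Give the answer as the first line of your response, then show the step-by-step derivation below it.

2,0,1,3

step 1: dequeue 2; queue=[0,1]; order=2
step 2: dequeue 0; queue=[1]; order=2,0
step 3: dequeue 1; queue=[3,4]; order=2,0,1
step 4: dequeue 3; queue=[4]; order=2,0,1,3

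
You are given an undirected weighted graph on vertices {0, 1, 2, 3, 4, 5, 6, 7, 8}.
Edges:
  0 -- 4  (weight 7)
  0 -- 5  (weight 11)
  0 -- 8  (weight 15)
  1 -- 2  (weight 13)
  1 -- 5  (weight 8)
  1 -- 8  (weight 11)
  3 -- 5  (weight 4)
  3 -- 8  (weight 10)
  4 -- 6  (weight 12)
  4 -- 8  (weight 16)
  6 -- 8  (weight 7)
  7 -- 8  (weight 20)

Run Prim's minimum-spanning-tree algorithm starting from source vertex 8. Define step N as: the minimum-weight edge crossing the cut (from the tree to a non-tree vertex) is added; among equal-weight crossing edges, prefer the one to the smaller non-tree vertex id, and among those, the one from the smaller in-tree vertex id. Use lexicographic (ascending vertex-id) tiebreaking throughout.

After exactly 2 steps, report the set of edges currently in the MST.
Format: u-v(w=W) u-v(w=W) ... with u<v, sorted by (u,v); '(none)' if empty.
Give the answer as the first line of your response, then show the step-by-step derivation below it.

3-8(w=10) 6-8(w=7)

step 1: add edge 6-8 (w=7); MST = {6-8(w=7)}
step 2: add edge 3-8 (w=10); MST = {3-8(w=10) 6-8(w=7)}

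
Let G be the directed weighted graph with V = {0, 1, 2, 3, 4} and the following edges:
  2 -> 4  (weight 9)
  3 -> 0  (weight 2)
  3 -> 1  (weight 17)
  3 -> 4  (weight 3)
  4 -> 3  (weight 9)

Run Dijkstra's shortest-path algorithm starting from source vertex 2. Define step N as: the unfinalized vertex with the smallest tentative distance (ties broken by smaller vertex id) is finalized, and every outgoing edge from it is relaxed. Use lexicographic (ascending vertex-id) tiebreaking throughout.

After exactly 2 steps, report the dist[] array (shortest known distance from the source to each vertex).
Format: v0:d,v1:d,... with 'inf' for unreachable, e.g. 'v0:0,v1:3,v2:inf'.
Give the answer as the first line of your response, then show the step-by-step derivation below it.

v0:inf,v1:inf,v2:0,v3:18,v4:9

step 1: dist = v0:inf,v1:inf,v2:0,v3:inf,v4:9
step 2: dist = v0:inf,v1:inf,v2:0,v3:18,v4:9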